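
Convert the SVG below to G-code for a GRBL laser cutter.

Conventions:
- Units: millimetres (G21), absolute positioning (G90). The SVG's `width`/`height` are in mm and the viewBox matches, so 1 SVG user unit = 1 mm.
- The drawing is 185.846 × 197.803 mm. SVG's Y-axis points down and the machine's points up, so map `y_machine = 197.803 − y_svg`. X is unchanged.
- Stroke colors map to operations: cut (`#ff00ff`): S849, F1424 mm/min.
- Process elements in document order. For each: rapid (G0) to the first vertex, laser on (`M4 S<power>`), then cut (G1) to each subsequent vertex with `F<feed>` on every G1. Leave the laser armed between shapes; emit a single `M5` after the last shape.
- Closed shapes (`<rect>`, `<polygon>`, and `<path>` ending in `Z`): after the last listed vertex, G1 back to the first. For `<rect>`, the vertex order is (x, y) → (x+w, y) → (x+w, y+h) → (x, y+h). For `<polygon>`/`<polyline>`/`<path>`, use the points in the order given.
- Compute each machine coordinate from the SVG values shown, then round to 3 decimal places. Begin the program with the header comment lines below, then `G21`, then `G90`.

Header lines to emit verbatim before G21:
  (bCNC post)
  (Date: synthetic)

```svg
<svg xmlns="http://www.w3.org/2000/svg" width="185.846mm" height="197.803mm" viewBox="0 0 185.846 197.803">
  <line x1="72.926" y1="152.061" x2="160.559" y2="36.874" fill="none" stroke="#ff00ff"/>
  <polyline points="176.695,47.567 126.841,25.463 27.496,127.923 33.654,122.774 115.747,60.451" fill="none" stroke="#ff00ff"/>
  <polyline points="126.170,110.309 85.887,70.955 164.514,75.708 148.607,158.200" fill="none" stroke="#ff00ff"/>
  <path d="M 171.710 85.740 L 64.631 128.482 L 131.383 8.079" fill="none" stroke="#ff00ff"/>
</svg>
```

1 u = 1 mm; y_m = 197.803 − y.

[1] `<line>` line segment, #ff00ff→cut S849 F1424: (72.926,45.742) → (160.559,160.929)

[2] `<polyline>` open polyline, #ff00ff→cut S849 F1424: (176.695,150.236) → (126.841,172.340) → (27.496,69.880) → (33.654,75.029) → (115.747,137.352)

[3] `<polyline>` open polyline, #ff00ff→cut S849 F1424: (126.170,87.494) → (85.887,126.848) → (164.514,122.095) → (148.607,39.603)

[4] `<path>` open polyline, #ff00ff→cut S849 F1424: (171.710,112.063) → (64.631,69.321) → (131.383,189.724)

(bCNC post)
(Date: synthetic)
G21
G90
G0 X72.926 Y45.742
M4 S849
G1 X160.559 Y160.929 F1424
G0 X176.695 Y150.236
M4 S849
G1 X126.841 Y172.340 F1424
G1 X27.496 Y69.880 F1424
G1 X33.654 Y75.029 F1424
G1 X115.747 Y137.352 F1424
G0 X126.170 Y87.494
M4 S849
G1 X85.887 Y126.848 F1424
G1 X164.514 Y122.095 F1424
G1 X148.607 Y39.603 F1424
G0 X171.710 Y112.063
M4 S849
G1 X64.631 Y69.321 F1424
G1 X131.383 Y189.724 F1424
M5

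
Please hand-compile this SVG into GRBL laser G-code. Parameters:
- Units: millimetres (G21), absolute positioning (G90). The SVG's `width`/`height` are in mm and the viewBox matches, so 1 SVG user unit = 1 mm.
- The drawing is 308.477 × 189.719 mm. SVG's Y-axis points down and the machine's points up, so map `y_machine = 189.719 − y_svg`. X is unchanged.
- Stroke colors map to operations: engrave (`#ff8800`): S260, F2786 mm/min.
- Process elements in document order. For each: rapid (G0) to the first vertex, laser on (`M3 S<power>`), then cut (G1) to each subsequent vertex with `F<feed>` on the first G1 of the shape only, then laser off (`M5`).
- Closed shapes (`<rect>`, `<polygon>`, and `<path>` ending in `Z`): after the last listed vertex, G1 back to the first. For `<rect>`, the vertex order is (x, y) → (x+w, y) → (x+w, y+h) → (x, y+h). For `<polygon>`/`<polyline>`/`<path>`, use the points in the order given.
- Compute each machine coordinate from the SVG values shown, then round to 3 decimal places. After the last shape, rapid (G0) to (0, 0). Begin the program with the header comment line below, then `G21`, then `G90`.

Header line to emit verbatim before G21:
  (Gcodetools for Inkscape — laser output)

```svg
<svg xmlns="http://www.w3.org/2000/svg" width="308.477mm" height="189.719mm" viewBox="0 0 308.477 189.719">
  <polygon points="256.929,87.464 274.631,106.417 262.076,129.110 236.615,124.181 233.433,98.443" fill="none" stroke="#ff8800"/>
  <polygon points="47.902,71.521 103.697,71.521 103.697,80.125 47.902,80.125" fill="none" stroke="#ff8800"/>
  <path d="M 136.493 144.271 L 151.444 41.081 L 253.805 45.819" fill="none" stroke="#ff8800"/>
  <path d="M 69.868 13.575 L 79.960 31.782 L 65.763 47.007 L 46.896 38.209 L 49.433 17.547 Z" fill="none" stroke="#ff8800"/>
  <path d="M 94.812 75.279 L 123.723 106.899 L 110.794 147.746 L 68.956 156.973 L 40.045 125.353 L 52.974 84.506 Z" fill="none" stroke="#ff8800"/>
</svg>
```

1 u = 1 mm; y_m = 189.719 − y.

[1] `<polygon>` regular polygon, #ff8800→engrave S260 F2786: (256.929,102.255) → (274.631,83.302) → (262.076,60.609) → (236.615,65.538) → (233.433,91.276) → (256.929,102.255) (closed)

[2] `<polygon>` rectangle, #ff8800→engrave S260 F2786: (47.902,118.198) → (103.697,118.198) → (103.697,109.594) → (47.902,109.594) → (47.902,118.198) (closed)

[3] `<path>` open polyline, #ff8800→engrave S260 F2786: (136.493,45.448) → (151.444,148.638) → (253.805,143.900)

[4] `<path>` regular polygon, #ff8800→engrave S260 F2786: (69.868,176.144) → (79.960,157.937) → (65.763,142.712) → (46.896,151.510) → (49.433,172.172) → (69.868,176.144) (closed)

[5] `<path>` regular polygon, #ff8800→engrave S260 F2786: (94.812,114.440) → (123.723,82.820) → (110.794,41.973) → (68.956,32.746) → (40.045,64.366) → (52.974,105.213) → (94.812,114.440) (closed)

(Gcodetools for Inkscape — laser output)
G21
G90
G0 X256.929 Y102.255
M3 S260
G1 X274.631 Y83.302 F2786
G1 X262.076 Y60.609
G1 X236.615 Y65.538
G1 X233.433 Y91.276
G1 X256.929 Y102.255
M5
G0 X47.902 Y118.198
M3 S260
G1 X103.697 Y118.198 F2786
G1 X103.697 Y109.594
G1 X47.902 Y109.594
G1 X47.902 Y118.198
M5
G0 X136.493 Y45.448
M3 S260
G1 X151.444 Y148.638 F2786
G1 X253.805 Y143.900
M5
G0 X69.868 Y176.144
M3 S260
G1 X79.960 Y157.937 F2786
G1 X65.763 Y142.712
G1 X46.896 Y151.510
G1 X49.433 Y172.172
G1 X69.868 Y176.144
M5
G0 X94.812 Y114.440
M3 S260
G1 X123.723 Y82.820 F2786
G1 X110.794 Y41.973
G1 X68.956 Y32.746
G1 X40.045 Y64.366
G1 X52.974 Y105.213
G1 X94.812 Y114.440
M5
G0 X0.000 Y0.000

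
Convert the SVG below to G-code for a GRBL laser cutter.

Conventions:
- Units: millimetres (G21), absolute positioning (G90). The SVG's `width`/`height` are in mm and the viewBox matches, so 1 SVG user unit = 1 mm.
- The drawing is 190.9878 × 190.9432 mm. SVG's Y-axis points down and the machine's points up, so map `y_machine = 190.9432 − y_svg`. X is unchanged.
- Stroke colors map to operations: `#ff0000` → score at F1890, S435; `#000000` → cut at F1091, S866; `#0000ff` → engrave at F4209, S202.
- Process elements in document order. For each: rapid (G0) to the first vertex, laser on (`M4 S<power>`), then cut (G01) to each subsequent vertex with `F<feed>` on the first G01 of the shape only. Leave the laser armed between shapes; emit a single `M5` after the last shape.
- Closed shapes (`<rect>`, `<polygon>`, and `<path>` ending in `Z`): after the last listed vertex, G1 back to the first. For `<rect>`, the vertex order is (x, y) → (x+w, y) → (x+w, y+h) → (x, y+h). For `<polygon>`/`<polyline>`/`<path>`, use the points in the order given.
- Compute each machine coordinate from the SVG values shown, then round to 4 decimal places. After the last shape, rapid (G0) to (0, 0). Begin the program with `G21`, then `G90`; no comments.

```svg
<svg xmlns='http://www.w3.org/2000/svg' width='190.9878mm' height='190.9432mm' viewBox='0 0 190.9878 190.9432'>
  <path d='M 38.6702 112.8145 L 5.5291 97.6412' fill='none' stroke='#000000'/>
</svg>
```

1 u = 1 mm; y_m = 190.9432 − y.

[1] `<path>` line segment, #000000→cut S866 F1091: (38.6702,78.1287) → (5.5291,93.3020)

G21
G90
G0 X38.6702 Y78.1287
M4 S866
G01 X5.5291 Y93.3020 F1091
M5
G0 X0.0000 Y0.0000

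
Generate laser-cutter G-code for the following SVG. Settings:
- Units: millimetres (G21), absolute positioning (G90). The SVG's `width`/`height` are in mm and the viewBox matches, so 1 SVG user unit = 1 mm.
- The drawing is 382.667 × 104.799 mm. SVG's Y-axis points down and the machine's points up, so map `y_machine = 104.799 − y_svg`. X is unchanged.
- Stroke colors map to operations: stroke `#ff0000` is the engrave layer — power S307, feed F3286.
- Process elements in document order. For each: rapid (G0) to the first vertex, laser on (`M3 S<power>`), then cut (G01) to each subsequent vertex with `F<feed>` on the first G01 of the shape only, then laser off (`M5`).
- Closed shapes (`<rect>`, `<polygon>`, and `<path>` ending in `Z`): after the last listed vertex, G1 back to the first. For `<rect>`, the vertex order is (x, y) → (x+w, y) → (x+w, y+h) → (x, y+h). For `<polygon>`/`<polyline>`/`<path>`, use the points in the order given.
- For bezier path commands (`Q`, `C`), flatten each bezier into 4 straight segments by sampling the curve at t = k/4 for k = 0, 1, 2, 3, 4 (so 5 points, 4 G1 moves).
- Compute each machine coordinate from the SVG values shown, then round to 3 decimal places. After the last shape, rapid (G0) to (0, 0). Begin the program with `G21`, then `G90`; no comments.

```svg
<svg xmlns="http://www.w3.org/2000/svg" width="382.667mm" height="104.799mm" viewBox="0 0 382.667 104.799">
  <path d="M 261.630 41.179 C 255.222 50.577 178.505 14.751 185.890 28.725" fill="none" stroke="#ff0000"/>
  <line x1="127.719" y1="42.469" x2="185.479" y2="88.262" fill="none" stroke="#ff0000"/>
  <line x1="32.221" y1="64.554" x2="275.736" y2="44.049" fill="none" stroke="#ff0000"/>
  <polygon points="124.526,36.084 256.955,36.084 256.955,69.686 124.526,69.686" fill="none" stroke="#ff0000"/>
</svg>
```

viewBox `0 0 382.667 104.799` with mm width/height → 1 unit = 1 mm. Flip: y_m = 104.799 − y_svg.

**Shape 1** — `<path>` cubic bezier, stroke `#ff0000` → engrave (S307, F3286). Control points (SVG): P0=(261.630,41.179), P1=(255.222,50.577), P2=(178.505,14.751), P3=(185.890,28.725); sampled at t=k/4. Machine vertices: (261.630,63.620) → (246.054,63.566) → (218.588,71.563) → (193.708,78.702) → (185.890,76.074). Open path.

**Shape 2** — `<line>` line segment, stroke `#ff0000` → engrave (S307, F3286). Machine vertices: (127.719,62.330) → (185.479,16.537). Open path.

**Shape 3** — `<line>` line segment, stroke `#ff0000` → engrave (S307, F3286). Machine vertices: (32.221,40.245) → (275.736,60.750). Open path.

**Shape 4** — `<polygon>` rectangle, stroke `#ff0000` → engrave (S307, F3286). Machine vertices: (124.526,68.715) → (256.955,68.715) → (256.955,35.113) → (124.526,35.113) → (124.526,68.715). Closed: final G1 returns to the first vertex.

G21
G90
G0 X261.630 Y63.620
M3 S307
G01 X246.054 Y63.566 F3286
G01 X218.588 Y71.563
G01 X193.708 Y78.702
G01 X185.890 Y76.074
M5
G0 X127.719 Y62.330
M3 S307
G01 X185.479 Y16.537 F3286
M5
G0 X32.221 Y40.245
M3 S307
G01 X275.736 Y60.750 F3286
M5
G0 X124.526 Y68.715
M3 S307
G01 X256.955 Y68.715 F3286
G01 X256.955 Y35.113
G01 X124.526 Y35.113
G01 X124.526 Y68.715
M5
G0 X0.000 Y0.000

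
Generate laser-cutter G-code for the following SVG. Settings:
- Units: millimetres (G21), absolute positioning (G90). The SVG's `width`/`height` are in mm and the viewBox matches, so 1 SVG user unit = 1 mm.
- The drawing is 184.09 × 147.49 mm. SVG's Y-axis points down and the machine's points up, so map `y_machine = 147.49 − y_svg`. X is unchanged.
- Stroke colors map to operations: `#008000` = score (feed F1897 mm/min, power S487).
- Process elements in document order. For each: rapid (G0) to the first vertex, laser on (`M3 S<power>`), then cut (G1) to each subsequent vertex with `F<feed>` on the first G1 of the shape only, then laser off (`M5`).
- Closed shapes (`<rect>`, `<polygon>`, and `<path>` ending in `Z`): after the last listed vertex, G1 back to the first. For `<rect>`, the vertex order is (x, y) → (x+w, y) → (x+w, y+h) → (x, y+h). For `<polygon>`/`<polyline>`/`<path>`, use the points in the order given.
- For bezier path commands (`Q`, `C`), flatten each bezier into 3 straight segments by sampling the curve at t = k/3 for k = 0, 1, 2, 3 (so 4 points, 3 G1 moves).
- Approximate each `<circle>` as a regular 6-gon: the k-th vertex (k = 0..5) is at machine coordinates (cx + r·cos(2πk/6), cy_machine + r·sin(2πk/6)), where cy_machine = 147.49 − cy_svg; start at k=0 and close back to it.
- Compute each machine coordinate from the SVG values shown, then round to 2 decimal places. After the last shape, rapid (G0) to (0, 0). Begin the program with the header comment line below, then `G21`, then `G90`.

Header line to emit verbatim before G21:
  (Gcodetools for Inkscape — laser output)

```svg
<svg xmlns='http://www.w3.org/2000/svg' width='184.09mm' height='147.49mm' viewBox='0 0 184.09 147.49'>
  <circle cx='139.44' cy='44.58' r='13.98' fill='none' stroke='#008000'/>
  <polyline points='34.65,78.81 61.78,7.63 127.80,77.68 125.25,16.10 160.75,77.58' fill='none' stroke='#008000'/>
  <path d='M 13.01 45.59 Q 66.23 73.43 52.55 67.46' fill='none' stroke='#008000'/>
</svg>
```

(Gcodetools for Inkscape — laser output)
G21
G90
G0 X153.42 Y102.91
M3 S487
G1 X146.43 Y115.02 F1897
G1 X132.45 Y115.02
G1 X125.46 Y102.91
G1 X132.45 Y90.80
G1 X146.43 Y90.80
G1 X153.42 Y102.91
M5
G0 X34.65 Y68.68
M3 S487
G1 X61.78 Y139.86 F1897
G1 X127.80 Y69.81
G1 X125.25 Y131.39
G1 X160.75 Y69.91
M5
G0 X13.01 Y101.90
M3 S487
G1 X41.06 Y87.10 F1897
G1 X54.24 Y79.81
G1 X52.55 Y80.03
M5
G0 X0.00 Y0.00

1 u = 1 mm; y_m = 147.49 − y.

[1] `<circle>` circle, #008000→score S487 F1897: (153.42,102.91) → (146.43,115.02) → (132.45,115.02) → (125.46,102.91) → (132.45,90.80) → (146.43,90.80) → (153.42,102.91) (closed)

[2] `<polyline>` open polyline, #008000→score S487 F1897: (34.65,68.68) → (61.78,139.86) → (127.80,69.81) → (125.25,131.39) → (160.75,69.91)

[3] `<path>` quadratic bezier, #008000→score S487 F1897: (13.01,101.90) → (41.06,87.10) → (54.24,79.81) → (52.55,80.03)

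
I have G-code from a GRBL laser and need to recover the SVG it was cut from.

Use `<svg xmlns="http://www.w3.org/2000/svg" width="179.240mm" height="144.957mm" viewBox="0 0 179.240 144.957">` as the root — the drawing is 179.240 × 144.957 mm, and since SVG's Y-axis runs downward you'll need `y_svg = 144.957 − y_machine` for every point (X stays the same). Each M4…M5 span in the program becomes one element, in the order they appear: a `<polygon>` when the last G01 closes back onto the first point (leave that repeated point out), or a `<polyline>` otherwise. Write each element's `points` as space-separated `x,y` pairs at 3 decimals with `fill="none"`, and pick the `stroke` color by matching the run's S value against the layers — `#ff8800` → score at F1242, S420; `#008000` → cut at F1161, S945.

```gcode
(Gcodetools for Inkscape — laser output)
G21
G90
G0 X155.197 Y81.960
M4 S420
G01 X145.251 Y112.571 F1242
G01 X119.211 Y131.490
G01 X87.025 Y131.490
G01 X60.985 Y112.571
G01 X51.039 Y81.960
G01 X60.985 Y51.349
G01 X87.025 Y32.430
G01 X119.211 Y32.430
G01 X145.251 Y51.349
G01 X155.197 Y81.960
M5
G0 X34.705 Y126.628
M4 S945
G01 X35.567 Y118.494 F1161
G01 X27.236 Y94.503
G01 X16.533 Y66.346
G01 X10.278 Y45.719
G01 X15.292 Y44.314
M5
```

Each laser-on run becomes one SVG element. Flip Y back into SVG space with y_svg = 144.957 − y_machine.

Run 1: the run's S420 means `#ff8800` (score). The run returns to its start, so emit a `<polygon>` with points (Y-flipped): 155.197,62.997 145.251,32.386 119.211,13.467 87.025,13.467 60.985,32.386 51.039,62.997 60.985,93.608 87.025,112.527 119.211,112.527 145.251,93.608.

Run 2: S945 ⇒ cut layer `#008000`. The run is open, so emit a `<polyline>` with points (Y-flipped): 34.705,18.329 35.567,26.463 27.236,50.454 16.533,78.611 10.278,99.238 15.292,100.643.

<svg xmlns="http://www.w3.org/2000/svg" width="179.240mm" height="144.957mm" viewBox="0 0 179.240 144.957">
  <polygon points="155.197,62.997 145.251,32.386 119.211,13.467 87.025,13.467 60.985,32.386 51.039,62.997 60.985,93.608 87.025,112.527 119.211,112.527 145.251,93.608" fill="none" stroke="#ff8800"/>
  <polyline points="34.705,18.329 35.567,26.463 27.236,50.454 16.533,78.611 10.278,99.238 15.292,100.643" fill="none" stroke="#008000"/>
</svg>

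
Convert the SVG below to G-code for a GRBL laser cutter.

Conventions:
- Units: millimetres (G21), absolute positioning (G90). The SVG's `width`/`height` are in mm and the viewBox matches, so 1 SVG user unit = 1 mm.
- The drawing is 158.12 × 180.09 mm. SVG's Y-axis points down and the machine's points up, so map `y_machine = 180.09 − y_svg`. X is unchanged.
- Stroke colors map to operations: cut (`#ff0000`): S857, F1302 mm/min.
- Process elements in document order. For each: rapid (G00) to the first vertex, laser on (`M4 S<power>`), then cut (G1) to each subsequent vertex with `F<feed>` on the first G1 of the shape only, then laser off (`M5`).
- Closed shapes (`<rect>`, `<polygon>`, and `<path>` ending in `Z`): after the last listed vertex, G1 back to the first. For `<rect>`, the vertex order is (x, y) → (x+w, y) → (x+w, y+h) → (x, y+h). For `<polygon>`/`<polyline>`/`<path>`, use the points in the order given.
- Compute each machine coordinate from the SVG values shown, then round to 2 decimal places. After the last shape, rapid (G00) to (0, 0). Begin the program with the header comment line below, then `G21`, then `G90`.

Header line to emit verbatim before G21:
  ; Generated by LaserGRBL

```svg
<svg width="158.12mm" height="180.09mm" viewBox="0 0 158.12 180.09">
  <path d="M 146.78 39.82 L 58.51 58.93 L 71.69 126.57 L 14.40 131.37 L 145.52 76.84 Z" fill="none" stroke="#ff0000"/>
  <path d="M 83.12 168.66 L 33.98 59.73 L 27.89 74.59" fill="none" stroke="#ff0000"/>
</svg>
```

viewBox `0 0 158.12 180.09` with mm width/height → 1 unit = 1 mm. Flip: y_m = 180.09 − y_svg.

**Shape 1** — `<path>` closed polygon, stroke `#ff0000` → cut (S857, F1302). Machine vertices: (146.78,140.27) → (58.51,121.16) → (71.69,53.52) → (14.40,48.72) → (145.52,103.25) → (146.78,140.27). Closed: final G1 returns to the first vertex.

**Shape 2** — `<path>` open polyline, stroke `#ff0000` → cut (S857, F1302). Machine vertices: (83.12,11.43) → (33.98,120.36) → (27.89,105.50). Open path.

; Generated by LaserGRBL
G21
G90
G00 X146.78 Y140.27
M4 S857
G1 X58.51 Y121.16 F1302
G1 X71.69 Y53.52
G1 X14.40 Y48.72
G1 X145.52 Y103.25
G1 X146.78 Y140.27
M5
G00 X83.12 Y11.43
M4 S857
G1 X33.98 Y120.36 F1302
G1 X27.89 Y105.50
M5
G00 X0.00 Y0.00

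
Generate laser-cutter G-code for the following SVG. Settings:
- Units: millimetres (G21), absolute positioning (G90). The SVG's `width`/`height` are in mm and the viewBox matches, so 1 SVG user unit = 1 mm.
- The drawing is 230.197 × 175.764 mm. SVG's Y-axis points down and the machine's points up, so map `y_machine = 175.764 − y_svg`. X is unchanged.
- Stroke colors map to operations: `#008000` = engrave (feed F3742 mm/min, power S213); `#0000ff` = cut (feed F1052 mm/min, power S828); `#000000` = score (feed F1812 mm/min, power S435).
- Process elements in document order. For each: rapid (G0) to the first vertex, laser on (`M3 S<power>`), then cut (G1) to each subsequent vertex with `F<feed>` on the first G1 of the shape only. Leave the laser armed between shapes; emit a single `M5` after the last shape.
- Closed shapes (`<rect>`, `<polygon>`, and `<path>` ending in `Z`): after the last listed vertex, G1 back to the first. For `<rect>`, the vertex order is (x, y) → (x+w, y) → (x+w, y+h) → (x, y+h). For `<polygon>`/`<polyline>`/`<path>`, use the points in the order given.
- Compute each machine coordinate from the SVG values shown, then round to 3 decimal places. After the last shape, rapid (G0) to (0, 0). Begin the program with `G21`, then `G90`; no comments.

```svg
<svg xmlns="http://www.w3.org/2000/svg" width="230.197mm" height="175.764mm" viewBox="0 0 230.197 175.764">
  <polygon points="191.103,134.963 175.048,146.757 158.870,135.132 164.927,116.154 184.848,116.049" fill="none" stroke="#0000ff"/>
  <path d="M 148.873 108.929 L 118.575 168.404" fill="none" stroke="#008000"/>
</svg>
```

Since the viewBox matches the mm dimensions, user units are millimetres directly. The only transform is the Y-flip y_m = 175.764 − y_svg.

Shape 1 is a regular polygon drawn with `<polygon>`. Its stroke #0000ff means cut at S828, F1052. After flipping Y the toolpath is (191.103,40.801) → (175.048,29.007) → (158.870,40.632) → (164.927,59.610) → (184.848,59.715) → (191.103,40.801), returning to the start.

Shape 2 is a line segment drawn with `<path>`. Its stroke #008000 means engrave at S213, F3742. After flipping Y the toolpath is (148.873,66.835) → (118.575,7.360).

G21
G90
G0 X191.103 Y40.801
M3 S828
G1 X175.048 Y29.007 F1052
G1 X158.870 Y40.632
G1 X164.927 Y59.610
G1 X184.848 Y59.715
G1 X191.103 Y40.801
G0 X148.873 Y66.835
M3 S213
G1 X118.575 Y7.360 F3742
M5
G0 X0.000 Y0.000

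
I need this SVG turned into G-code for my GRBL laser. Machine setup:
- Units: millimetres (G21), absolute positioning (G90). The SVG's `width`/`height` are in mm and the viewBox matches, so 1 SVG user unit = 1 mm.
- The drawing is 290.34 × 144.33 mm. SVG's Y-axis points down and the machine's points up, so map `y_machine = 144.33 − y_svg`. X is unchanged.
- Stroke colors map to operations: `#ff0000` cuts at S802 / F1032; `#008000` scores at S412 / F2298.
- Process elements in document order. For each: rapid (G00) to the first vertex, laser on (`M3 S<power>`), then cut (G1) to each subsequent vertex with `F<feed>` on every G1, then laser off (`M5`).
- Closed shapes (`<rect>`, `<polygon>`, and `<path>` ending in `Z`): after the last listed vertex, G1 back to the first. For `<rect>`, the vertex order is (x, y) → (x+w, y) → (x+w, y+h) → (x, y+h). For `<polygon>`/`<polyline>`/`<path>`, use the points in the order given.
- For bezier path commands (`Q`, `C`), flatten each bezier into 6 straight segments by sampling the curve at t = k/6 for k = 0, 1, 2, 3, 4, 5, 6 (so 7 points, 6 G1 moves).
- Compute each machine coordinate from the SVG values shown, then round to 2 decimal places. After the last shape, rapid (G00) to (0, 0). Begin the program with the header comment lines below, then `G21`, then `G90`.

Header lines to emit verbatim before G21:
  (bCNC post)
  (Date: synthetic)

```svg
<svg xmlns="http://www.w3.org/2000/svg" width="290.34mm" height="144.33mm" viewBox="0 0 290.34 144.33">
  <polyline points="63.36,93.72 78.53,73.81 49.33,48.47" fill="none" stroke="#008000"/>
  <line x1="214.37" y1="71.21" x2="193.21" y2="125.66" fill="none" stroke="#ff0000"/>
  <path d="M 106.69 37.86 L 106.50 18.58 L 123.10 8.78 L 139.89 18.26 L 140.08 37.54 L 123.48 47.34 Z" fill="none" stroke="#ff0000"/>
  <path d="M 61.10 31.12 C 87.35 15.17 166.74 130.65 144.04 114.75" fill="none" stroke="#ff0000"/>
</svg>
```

(bCNC post)
(Date: synthetic)
G21
G90
G00 X63.36 Y50.61
M3 S412
G1 X78.53 Y70.52 F2298
G1 X49.33 Y95.86 F2298
M5
G00 X214.37 Y73.12
M3 S802
G1 X193.21 Y18.67 F1032
M5
G00 X106.69 Y106.47
M3 S802
G1 X106.50 Y125.75 F1032
G1 X123.10 Y135.55 F1032
G1 X139.89 Y126.07 F1032
G1 X140.08 Y106.79 F1032
G1 X123.48 Y96.99 F1032
G1 X106.69 Y106.47 F1032
M5
G00 X61.10 Y113.21
M3 S802
G1 X77.93 Y111.45 F1032
G1 X99.31 Y95.08 F1032
G1 X120.93 Y71.41 F1032
G1 X138.46 Y47.74 F1032
G1 X147.60 Y31.36 F1032
G1 X144.04 Y29.58 F1032
M5
G00 X0.00 Y0.00

Since the viewBox matches the mm dimensions, user units are millimetres directly. The only transform is the Y-flip y_m = 144.33 − y_svg.

Shape 1 is a open polyline drawn with `<polyline>`. Its stroke #008000 means score at S412, F2298. After flipping Y the toolpath is (63.36,50.61) → (78.53,70.52) → (49.33,95.86).

Shape 2 is a line segment drawn with `<line>`. Its stroke #ff0000 means cut at S802, F1032. After flipping Y the toolpath is (214.37,73.12) → (193.21,18.67).

Shape 3 is a regular polygon drawn with `<path>`. Its stroke #ff0000 means cut at S802, F1032. After flipping Y the toolpath is (106.69,106.47) → (106.50,125.75) → (123.10,135.55) → (139.89,126.07) → (140.08,106.79) → (123.48,96.99) → (106.69,106.47), returning to the start.

Shape 4 is a cubic bezier drawn with `<path>`. Its stroke #ff0000 means cut at S802, F1032. After flipping Y the toolpath is (61.10,113.21) → (77.93,111.45) → (99.31,95.08) → (120.93,71.41) → (138.46,47.74) → (147.60,31.36) → (144.04,29.58).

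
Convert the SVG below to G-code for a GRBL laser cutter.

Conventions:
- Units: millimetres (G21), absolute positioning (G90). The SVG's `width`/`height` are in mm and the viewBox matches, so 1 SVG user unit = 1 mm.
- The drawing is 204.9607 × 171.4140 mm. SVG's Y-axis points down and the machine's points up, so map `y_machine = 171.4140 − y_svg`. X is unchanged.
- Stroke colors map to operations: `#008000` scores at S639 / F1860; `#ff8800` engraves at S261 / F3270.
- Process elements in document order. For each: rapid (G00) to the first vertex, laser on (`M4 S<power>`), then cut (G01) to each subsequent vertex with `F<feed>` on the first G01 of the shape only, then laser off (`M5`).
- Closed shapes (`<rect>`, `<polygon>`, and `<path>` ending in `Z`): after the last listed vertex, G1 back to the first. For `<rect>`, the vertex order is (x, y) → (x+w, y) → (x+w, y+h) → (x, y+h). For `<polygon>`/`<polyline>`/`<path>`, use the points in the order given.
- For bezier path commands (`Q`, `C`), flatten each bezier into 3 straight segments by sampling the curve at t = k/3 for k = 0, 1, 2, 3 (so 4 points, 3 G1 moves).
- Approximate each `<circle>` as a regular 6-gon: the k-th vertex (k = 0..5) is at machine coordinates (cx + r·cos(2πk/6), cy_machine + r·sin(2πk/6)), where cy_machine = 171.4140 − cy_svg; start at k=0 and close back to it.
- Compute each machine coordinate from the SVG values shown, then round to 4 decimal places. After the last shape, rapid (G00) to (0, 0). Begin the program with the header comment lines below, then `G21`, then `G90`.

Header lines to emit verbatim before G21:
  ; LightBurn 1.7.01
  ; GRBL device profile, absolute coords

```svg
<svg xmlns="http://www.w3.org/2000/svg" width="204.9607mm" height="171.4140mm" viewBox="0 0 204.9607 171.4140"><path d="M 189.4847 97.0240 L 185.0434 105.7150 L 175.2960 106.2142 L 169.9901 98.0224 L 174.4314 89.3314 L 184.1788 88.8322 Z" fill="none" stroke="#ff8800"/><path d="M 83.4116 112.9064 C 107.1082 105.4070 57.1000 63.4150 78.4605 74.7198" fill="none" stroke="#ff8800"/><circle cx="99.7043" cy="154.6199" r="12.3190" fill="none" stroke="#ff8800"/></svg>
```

; LightBurn 1.7.01
; GRBL device profile, absolute coords
G21
G90
G00 X189.4847 Y74.3900
M4 S261
G01 X185.0434 Y65.6990 F3270
G01 X175.2960 Y65.1998
G01 X169.9901 Y73.3916
G01 X174.4314 Y82.0826
G01 X184.1788 Y82.5818
G01 X189.4847 Y74.3900
M5
G00 X83.4116 Y58.5076
M4 S261
G01 X87.9130 Y74.2531 F3270
G01 X75.5165 Y93.4849
G01 X78.4605 Y96.6942
M5
G00 X112.0233 Y16.7941
M4 S261
G01 X105.8638 Y27.4627 F3270
G01 X93.5448 Y27.4627
G01 X87.3853 Y16.7941
G01 X93.5448 Y6.1255
G01 X105.8638 Y6.1255
G01 X112.0233 Y16.7941
M5
G00 X0.0000 Y0.0000

Since the viewBox matches the mm dimensions, user units are millimetres directly. The only transform is the Y-flip y_m = 171.4140 − y_svg.

Shape 1 is a regular polygon drawn with `<path>`. Its stroke #ff8800 means engrave at S261, F3270. After flipping Y the toolpath is (189.4847,74.3900) → (185.0434,65.6990) → (175.2960,65.1998) → (169.9901,73.3916) → (174.4314,82.0826) → (184.1788,82.5818) → (189.4847,74.3900), returning to the start.

Shape 2 is a cubic bezier drawn with `<path>`. Its stroke #ff8800 means engrave at S261, F3270. After flipping Y the toolpath is (83.4116,58.5076) → (87.9130,74.2531) → (75.5165,93.4849) → (78.4605,96.6942).

Shape 3 is a circle drawn with `<circle>`. Its stroke #ff8800 means engrave at S261, F3270. After flipping Y the toolpath is (112.0233,16.7941) → (105.8638,27.4627) → (93.5448,27.4627) → (87.3853,16.7941) → (93.5448,6.1255) → (105.8638,6.1255) → (112.0233,16.7941), returning to the start.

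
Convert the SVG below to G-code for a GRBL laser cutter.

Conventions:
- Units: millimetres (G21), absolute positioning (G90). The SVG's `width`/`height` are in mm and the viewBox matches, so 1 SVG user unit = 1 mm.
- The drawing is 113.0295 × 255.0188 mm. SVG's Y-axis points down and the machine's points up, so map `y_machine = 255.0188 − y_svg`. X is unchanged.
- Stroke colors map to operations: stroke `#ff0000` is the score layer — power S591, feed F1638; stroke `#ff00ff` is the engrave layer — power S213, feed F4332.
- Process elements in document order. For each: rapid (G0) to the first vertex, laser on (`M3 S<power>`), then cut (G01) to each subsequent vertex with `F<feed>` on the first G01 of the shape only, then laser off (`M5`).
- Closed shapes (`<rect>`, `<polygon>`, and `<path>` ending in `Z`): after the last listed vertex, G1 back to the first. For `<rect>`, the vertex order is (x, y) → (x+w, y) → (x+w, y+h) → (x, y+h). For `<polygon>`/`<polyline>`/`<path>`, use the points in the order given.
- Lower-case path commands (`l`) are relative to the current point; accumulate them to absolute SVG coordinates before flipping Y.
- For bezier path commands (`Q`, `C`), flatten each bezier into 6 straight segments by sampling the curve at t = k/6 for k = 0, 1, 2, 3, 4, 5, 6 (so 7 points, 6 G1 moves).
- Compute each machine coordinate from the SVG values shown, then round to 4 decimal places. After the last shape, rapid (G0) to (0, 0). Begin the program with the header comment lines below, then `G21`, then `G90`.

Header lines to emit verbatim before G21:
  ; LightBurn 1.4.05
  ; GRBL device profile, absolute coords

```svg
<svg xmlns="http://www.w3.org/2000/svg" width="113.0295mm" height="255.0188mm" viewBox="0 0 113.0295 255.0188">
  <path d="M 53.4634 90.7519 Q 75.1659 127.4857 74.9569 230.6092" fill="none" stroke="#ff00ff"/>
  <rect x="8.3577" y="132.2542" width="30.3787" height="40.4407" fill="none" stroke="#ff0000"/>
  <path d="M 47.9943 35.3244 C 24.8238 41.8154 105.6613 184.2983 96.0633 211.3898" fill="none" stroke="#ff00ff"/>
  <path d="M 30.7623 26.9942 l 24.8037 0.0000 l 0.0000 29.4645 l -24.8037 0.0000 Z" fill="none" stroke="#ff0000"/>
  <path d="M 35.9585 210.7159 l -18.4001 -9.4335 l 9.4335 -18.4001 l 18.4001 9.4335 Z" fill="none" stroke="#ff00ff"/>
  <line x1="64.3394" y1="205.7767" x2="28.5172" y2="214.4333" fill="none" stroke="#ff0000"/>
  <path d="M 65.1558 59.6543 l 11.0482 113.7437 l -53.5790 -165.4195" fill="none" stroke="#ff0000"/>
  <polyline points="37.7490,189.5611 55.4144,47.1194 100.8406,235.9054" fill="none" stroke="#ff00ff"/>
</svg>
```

; LightBurn 1.4.05
; GRBL device profile, absolute coords
G21
G90
G0 X53.4634 Y164.2669
M3 S213
G01 X60.0889 Y150.1781 F4332
G01 X65.4971 Y132.4011
G01 X69.6880 Y110.9357
G01 X72.6616 Y85.7820
G01 X74.4179 Y56.9399
G01 X74.9569 Y24.4096
M5
G0 X8.3577 Y122.7646
M3 S591
G01 X38.7364 Y122.7646 F1638
G01 X38.7364 Y82.3239
G01 X8.3577 Y82.3239
G01 X8.3577 Y122.7646
M5
G0 X47.9943 Y219.6944
M3 S213
G01 X44.1762 Y206.2801 F4332
G01 X52.2915 Y177.1833
G01 X66.9391 Y139.3869
G01 X82.7177 Y99.8738
G01 X94.2262 Y65.6269
G01 X96.0633 Y43.6290
M5
G0 X30.7623 Y228.0246
M3 S591
G01 X55.5660 Y228.0246 F1638
G01 X55.5660 Y198.5601
G01 X30.7623 Y198.5601
G01 X30.7623 Y228.0246
M5
G0 X35.9585 Y44.3029
M3 S213
G01 X17.5584 Y53.7364 F4332
G01 X26.9919 Y72.1365
G01 X45.3920 Y62.7030
G01 X35.9585 Y44.3029
M5
G0 X64.3394 Y49.2421
M3 S591
G01 X28.5172 Y40.5855 F1638
M5
G0 X65.1558 Y195.3645
M3 S591
G01 X76.2040 Y81.6208 F1638
G01 X22.6250 Y247.0403
M5
G0 X37.7490 Y65.4577
M3 S213
G01 X55.4144 Y207.8994 F4332
G01 X100.8406 Y19.1134
M5
G0 X0.0000 Y0.0000

Since the viewBox matches the mm dimensions, user units are millimetres directly. The only transform is the Y-flip y_m = 255.0188 − y_svg.

Shape 1 is a quadratic bezier drawn with `<path>`. Its stroke #ff00ff means engrave at S213, F4332. After flipping Y the toolpath is (53.4634,164.2669) → (60.0889,150.1781) → (65.4971,132.4011) → (69.6880,110.9357) → (72.6616,85.7820) → (74.4179,56.9399) → (74.9569,24.4096).

Shape 2 is a rectangle drawn with `<rect>`. Its stroke #ff0000 means score at S591, F1638. After flipping Y the toolpath is (8.3577,122.7646) → (38.7364,122.7646) → (38.7364,82.3239) → (8.3577,82.3239) → (8.3577,122.7646), returning to the start.

Shape 3 is a cubic bezier drawn with `<path>`. Its stroke #ff00ff means engrave at S213, F4332. After flipping Y the toolpath is (47.9943,219.6944) → (44.1762,206.2801) → (52.2915,177.1833) → (66.9391,139.3869) → (82.7177,99.8738) → (94.2262,65.6269) → (96.0633,43.6290).

Shape 4 is a rectangle drawn with `<path>`. Its stroke #ff0000 means score at S591, F1638. After flipping Y the toolpath is (30.7623,228.0246) → (55.5660,228.0246) → (55.5660,198.5601) → (30.7623,198.5601) → (30.7623,228.0246), returning to the start.

Shape 5 is a regular polygon drawn with `<path>`. Its stroke #ff00ff means engrave at S213, F4332. After flipping Y the toolpath is (35.9585,44.3029) → (17.5584,53.7364) → (26.9919,72.1365) → (45.3920,62.7030) → (35.9585,44.3029), returning to the start.

Shape 6 is a line segment drawn with `<line>`. Its stroke #ff0000 means score at S591, F1638. After flipping Y the toolpath is (64.3394,49.2421) → (28.5172,40.5855).

Shape 7 is a open polyline drawn with `<path>`. Its stroke #ff0000 means score at S591, F1638. After flipping Y the toolpath is (65.1558,195.3645) → (76.2040,81.6208) → (22.6250,247.0403).

Shape 8 is a open polyline drawn with `<polyline>`. Its stroke #ff00ff means engrave at S213, F4332. After flipping Y the toolpath is (37.7490,65.4577) → (55.4144,207.8994) → (100.8406,19.1134).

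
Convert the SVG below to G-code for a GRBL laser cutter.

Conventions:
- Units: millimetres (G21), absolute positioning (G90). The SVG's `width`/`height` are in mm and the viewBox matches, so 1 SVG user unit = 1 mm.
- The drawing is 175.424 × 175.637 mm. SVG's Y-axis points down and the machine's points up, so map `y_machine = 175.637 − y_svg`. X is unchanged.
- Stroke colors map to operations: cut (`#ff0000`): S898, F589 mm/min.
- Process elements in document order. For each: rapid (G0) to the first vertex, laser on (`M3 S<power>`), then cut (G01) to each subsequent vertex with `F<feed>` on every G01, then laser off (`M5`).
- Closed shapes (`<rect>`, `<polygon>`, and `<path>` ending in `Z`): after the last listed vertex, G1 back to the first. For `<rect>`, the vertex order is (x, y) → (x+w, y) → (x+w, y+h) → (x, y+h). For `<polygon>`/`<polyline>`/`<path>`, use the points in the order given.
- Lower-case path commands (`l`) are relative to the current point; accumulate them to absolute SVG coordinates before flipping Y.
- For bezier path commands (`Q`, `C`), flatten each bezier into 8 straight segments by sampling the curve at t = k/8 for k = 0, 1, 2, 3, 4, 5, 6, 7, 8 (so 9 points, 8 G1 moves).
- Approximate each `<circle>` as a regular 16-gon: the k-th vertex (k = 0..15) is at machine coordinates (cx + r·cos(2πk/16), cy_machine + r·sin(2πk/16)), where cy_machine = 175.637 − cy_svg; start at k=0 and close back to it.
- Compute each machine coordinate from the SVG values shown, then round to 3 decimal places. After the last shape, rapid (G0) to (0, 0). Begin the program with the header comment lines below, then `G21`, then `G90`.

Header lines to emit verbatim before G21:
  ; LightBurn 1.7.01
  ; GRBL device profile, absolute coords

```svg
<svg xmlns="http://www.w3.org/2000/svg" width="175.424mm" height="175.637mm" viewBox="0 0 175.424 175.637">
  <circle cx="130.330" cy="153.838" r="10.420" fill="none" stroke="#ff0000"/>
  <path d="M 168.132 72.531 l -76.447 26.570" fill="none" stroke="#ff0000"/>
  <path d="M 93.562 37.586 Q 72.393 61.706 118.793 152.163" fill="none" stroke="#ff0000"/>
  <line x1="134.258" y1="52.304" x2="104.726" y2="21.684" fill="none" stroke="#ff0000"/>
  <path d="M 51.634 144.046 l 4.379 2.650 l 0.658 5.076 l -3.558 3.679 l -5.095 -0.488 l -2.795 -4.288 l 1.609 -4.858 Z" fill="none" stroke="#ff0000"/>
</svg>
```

1 u = 1 mm; y_m = 175.637 − y.

[1] `<circle>` circle, #ff0000→cut S898 F589: (140.750,21.799) → (139.957,25.787) → (137.698,29.167) → (134.318,31.426) → (130.330,32.219) → (126.342,31.426) → (122.962,29.167) → (120.703,25.787) → (119.910,21.799) → (120.703,17.811) → (122.962,14.431) → (126.342,12.172) → (130.330,11.379) → (134.318,12.172) → (137.698,14.431) → (139.957,17.811) → (140.750,21.799) (closed)

[2] `<path>` line segment, #ff0000→cut S898 F589: (168.132,103.106) → (91.685,76.536)

[3] `<path>` quadratic bezier, #ff0000→cut S898 F589: (93.562,138.051) → (89.326,130.984) → (87.201,121.845) → (87.187,110.632) → (89.285,97.347) → (93.495,81.988) → (99.816,64.556) → (108.249,45.052) → (118.793,23.474)

[4] `<line>` line segment, #ff0000→cut S898 F589: (134.258,123.333) → (104.726,153.953)

[5] `<path>` regular polygon, #ff0000→cut S898 F589: (51.634,31.591) → (56.013,28.941) → (56.671,23.865) → (53.113,20.186) → (48.018,20.674) → (45.223,24.962) → (46.832,29.820) → (51.634,31.591) (closed)

; LightBurn 1.7.01
; GRBL device profile, absolute coords
G21
G90
G0 X140.750 Y21.799
M3 S898
G01 X139.957 Y25.787 F589
G01 X137.698 Y29.167 F589
G01 X134.318 Y31.426 F589
G01 X130.330 Y32.219 F589
G01 X126.342 Y31.426 F589
G01 X122.962 Y29.167 F589
G01 X120.703 Y25.787 F589
G01 X119.910 Y21.799 F589
G01 X120.703 Y17.811 F589
G01 X122.962 Y14.431 F589
G01 X126.342 Y12.172 F589
G01 X130.330 Y11.379 F589
G01 X134.318 Y12.172 F589
G01 X137.698 Y14.431 F589
G01 X139.957 Y17.811 F589
G01 X140.750 Y21.799 F589
M5
G0 X168.132 Y103.106
M3 S898
G01 X91.685 Y76.536 F589
M5
G0 X93.562 Y138.051
M3 S898
G01 X89.326 Y130.984 F589
G01 X87.201 Y121.845 F589
G01 X87.187 Y110.632 F589
G01 X89.285 Y97.347 F589
G01 X93.495 Y81.988 F589
G01 X99.816 Y64.556 F589
G01 X108.249 Y45.052 F589
G01 X118.793 Y23.474 F589
M5
G0 X134.258 Y123.333
M3 S898
G01 X104.726 Y153.953 F589
M5
G0 X51.634 Y31.591
M3 S898
G01 X56.013 Y28.941 F589
G01 X56.671 Y23.865 F589
G01 X53.113 Y20.186 F589
G01 X48.018 Y20.674 F589
G01 X45.223 Y24.962 F589
G01 X46.832 Y29.820 F589
G01 X51.634 Y31.591 F589
M5
G0 X0.000 Y0.000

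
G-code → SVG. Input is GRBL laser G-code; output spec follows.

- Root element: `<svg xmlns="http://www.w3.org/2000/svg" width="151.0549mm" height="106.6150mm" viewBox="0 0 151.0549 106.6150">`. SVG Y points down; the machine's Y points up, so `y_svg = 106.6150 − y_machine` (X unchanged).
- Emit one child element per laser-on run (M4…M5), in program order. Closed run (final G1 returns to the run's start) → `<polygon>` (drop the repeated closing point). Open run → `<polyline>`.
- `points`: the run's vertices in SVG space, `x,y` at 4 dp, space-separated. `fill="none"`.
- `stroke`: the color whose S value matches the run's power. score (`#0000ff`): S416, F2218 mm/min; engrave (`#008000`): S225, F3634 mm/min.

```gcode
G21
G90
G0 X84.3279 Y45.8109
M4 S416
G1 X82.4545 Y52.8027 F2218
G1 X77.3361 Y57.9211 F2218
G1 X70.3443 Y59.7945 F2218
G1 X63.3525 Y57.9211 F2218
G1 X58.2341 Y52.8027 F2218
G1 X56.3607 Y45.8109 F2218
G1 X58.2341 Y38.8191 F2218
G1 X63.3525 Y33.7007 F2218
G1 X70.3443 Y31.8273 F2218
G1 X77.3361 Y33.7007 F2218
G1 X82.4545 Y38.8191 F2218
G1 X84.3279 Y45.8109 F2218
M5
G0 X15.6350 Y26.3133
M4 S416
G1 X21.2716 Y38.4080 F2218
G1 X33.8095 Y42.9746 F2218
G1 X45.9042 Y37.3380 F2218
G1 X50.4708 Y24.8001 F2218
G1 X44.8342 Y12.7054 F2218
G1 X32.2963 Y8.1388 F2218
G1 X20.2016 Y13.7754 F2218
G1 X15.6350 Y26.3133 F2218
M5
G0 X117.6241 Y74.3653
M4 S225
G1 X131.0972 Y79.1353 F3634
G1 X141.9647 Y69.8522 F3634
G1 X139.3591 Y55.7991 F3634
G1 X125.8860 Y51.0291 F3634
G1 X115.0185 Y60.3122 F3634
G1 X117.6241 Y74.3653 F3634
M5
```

<svg xmlns="http://www.w3.org/2000/svg" width="151.0549mm" height="106.6150mm" viewBox="0 0 151.0549 106.6150">
  <polygon points="84.3279,60.8041 82.4545,53.8123 77.3361,48.6939 70.3443,46.8205 63.3525,48.6939 58.2341,53.8123 56.3607,60.8041 58.2341,67.7959 63.3525,72.9143 70.3443,74.7877 77.3361,72.9143 82.4545,67.7959" fill="none" stroke="#0000ff"/>
  <polygon points="15.6350,80.3017 21.2716,68.2070 33.8095,63.6404 45.9042,69.2770 50.4708,81.8149 44.8342,93.9096 32.2963,98.4762 20.2016,92.8396" fill="none" stroke="#0000ff"/>
  <polygon points="117.6241,32.2497 131.0972,27.4797 141.9647,36.7628 139.3591,50.8159 125.8860,55.5859 115.0185,46.3028" fill="none" stroke="#008000"/>
</svg>

Machine Y-up, SVG Y-down with viewBox height 106.6150, so y_svg = 106.6150 − y_machine; X carries over.

Run 1: S416 ⇒ score layer `#0000ff`. The run returns to its start, so emit a `<polygon>` with points (Y-flipped): 84.3279,60.8041 82.4545,53.8123 77.3361,48.6939 70.3443,46.8205 63.3525,48.6939 58.2341,53.8123 56.3607,60.8041 58.2341,67.7959 63.3525,72.9143 70.3443,74.7877 77.3361,72.9143 82.4545,67.7959.

Run 2: the run's S416 means `#0000ff` (score). The run returns to its start, so emit a `<polygon>` with points (Y-flipped): 15.6350,80.3017 21.2716,68.2070 33.8095,63.6404 45.9042,69.2770 50.4708,81.8149 44.8342,93.9096 32.2963,98.4762 20.2016,92.8396.

Run 3: the run's S225 means `#008000` (engrave). The run returns to its start, so emit a `<polygon>` with points (Y-flipped): 117.6241,32.2497 131.0972,27.4797 141.9647,36.7628 139.3591,50.8159 125.8860,55.5859 115.0185,46.3028.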